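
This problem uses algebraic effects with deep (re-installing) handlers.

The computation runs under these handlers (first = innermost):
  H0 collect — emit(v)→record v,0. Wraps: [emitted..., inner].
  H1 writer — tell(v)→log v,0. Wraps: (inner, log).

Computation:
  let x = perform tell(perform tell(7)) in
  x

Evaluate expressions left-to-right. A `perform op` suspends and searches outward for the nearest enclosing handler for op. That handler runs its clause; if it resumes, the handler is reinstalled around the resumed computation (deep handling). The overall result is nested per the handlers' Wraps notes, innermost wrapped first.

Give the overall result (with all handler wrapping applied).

Answer: ([0], (7, 0))

Evaluation trace:
tell(7) @ H1 ⇒ log+=7
tell(0) @ H1 ⇒ log+=0
H0 returns [0]
H1 returns ([0], (7, 0))
= ([0], (7, 0))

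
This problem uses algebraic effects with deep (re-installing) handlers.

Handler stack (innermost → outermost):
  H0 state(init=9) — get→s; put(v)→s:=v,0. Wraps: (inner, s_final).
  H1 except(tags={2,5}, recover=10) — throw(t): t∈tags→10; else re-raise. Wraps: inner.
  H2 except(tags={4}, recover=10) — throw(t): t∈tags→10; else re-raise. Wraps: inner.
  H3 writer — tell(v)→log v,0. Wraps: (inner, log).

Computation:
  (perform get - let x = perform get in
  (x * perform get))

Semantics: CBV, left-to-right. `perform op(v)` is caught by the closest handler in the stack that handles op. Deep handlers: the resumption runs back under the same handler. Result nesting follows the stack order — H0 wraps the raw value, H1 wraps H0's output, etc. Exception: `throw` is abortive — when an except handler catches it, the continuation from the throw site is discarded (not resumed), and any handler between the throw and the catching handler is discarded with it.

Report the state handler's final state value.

Evaluation trace:
get @ H0 ⇒ 9
get @ H0 ⇒ 9
get @ H0 ⇒ 9
H0 returns (-72, 9)
H1 returns (-72, 9)
H2 returns (-72, 9)
H3 returns ((-72, 9), ())
= ((-72, 9), ())

Answer: 9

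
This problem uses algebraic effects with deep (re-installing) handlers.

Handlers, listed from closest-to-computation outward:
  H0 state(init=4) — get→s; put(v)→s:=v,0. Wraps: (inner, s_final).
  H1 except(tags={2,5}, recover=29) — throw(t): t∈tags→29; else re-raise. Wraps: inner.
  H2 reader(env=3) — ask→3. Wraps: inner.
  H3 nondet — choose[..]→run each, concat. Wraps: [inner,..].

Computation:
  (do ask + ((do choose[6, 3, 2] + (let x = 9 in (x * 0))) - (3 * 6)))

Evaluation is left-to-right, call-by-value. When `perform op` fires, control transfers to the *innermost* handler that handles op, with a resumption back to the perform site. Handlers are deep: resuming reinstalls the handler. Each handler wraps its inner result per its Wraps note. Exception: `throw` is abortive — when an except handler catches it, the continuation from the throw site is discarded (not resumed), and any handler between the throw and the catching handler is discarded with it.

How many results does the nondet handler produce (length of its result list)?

Answer: 3

Evaluation trace:
ask @ H2 ⇒ 3
choose[6, 3, 2] @ H3
  branch[0] choose=6:
    H0 returns (-9, 4)
    H1 returns (-9, 4)
    H2 returns (-9, 4)
    H3 returns [(-9, 4)]
  branch[1] choose=3:
    H0 returns (-12, 4)
    H1 returns (-12, 4)
    H2 returns (-12, 4)
    H3 returns [(-12, 4)]
  branch[2] choose=2:
    H0 returns (-13, 4)
    H1 returns (-13, 4)
    H2 returns (-13, 4)
    H3 returns [(-13, 4)]
= [(-9, 4), (-12, 4), (-13, 4)]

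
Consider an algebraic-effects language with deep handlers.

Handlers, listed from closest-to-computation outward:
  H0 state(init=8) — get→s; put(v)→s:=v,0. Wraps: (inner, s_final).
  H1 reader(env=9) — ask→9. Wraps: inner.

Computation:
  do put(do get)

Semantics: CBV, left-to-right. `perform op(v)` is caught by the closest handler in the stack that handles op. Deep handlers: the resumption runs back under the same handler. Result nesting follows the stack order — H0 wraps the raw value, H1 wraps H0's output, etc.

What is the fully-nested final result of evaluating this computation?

Answer: (0, 8)

Working:
get @ H0 ⇒ 8
put(8) @ H0 ⇒ s:=8
H0 returns (0, 8)
H1 returns (0, 8)
= (0, 8)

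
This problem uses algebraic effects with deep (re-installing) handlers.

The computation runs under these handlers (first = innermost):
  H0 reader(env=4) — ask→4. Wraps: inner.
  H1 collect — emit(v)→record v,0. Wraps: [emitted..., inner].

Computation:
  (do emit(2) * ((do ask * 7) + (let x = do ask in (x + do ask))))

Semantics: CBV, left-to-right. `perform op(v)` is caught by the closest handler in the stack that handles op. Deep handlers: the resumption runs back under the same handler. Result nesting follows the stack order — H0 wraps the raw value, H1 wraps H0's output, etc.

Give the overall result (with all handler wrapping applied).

Answer: [2, 0]

Working:
emit(2) @ H1 ⇒ out+=2
ask @ H0 ⇒ 4
ask @ H0 ⇒ 4
ask @ H0 ⇒ 4
H0 returns 0
H1 returns [2, 0]
= [2, 0]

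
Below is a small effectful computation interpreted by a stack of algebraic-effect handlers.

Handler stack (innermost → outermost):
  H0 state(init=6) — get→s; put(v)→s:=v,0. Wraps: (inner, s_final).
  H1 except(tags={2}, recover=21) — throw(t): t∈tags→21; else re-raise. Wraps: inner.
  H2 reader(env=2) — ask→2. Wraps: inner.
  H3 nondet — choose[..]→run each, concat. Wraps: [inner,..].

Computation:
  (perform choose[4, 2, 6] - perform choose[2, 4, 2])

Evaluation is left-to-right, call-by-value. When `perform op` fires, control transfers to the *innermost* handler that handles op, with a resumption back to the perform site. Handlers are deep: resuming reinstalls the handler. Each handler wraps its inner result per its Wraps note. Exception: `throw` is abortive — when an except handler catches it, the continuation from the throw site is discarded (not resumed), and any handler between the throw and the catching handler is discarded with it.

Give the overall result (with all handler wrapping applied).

Step-by-step:
choose[4, 2, 6] @ H3
  branch[0] choose=4:
    choose[2, 4, 2] @ H3
      branch[0] choose=2:
        H0 returns (2, 6)
        H1 returns (2, 6)
        H2 returns (2, 6)
        H3 returns [(2, 6)]
      branch[1] choose=4:
        H0 returns (0, 6)
        H1 returns (0, 6)
        H2 returns (0, 6)
        H3 returns [(0, 6)]
      branch[2] choose=2:
        H0 returns (2, 6)
        H1 returns (2, 6)
        H2 returns (2, 6)
        H3 returns [(2, 6)]
  branch[1] choose=2:
    choose[2, 4, 2] @ H3
      branch[0] choose=2:
        H0 returns (0, 6)
        H1 returns (0, 6)
        H2 returns (0, 6)
        H3 returns [(0, 6)]
      branch[1] choose=4:
        H0 returns (-2, 6)
        H1 returns (-2, 6)
        H2 returns (-2, 6)
        H3 returns [(-2, 6)]
      branch[2] choose=2:
        H0 returns (0, 6)
        H1 returns (0, 6)
        H2 returns (0, 6)
        H3 returns [(0, 6)]
  branch[2] choose=6:
    choose[2, 4, 2] @ H3
      branch[0] choose=2:
        H0 returns (4, 6)
        H1 returns (4, 6)
        H2 returns (4, 6)
        H3 returns [(4, 6)]
      branch[1] choose=4:
        H0 returns (2, 6)
        H1 returns (2, 6)
        H2 returns (2, 6)
        H3 returns [(2, 6)]
      branch[2] choose=2:
        H0 returns (4, 6)
        H1 returns (4, 6)
        H2 returns (4, 6)
        H3 returns [(4, 6)]
= [(2, 6), (0, 6), (2, 6), (0, 6), (-2, 6), (0, 6), (4, 6), (2, 6), (4, 6)]

Answer: [(2, 6), (0, 6), (2, 6), (0, 6), (-2, 6), (0, 6), (4, 6), (2, 6), (4, 6)]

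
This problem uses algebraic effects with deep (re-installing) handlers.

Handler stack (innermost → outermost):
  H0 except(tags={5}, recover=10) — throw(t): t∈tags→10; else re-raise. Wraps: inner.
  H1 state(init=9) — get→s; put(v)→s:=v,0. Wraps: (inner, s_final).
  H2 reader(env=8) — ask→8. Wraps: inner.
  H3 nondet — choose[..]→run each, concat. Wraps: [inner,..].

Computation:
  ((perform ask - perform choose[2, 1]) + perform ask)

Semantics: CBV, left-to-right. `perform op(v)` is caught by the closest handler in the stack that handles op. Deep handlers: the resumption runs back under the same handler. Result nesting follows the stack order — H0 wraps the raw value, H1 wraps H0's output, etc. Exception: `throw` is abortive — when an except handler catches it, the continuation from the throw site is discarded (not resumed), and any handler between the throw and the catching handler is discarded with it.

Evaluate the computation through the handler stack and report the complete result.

Step-by-step:
ask @ H2 ⇒ 8
choose[2, 1] @ H3
  branch[0] choose=2:
    ask @ H2 ⇒ 8
    H0 returns 14
    H1 returns (14, 9)
    H2 returns (14, 9)
    H3 returns [(14, 9)]
  branch[1] choose=1:
    ask @ H2 ⇒ 8
    H0 returns 15
    H1 returns (15, 9)
    H2 returns (15, 9)
    H3 returns [(15, 9)]
= [(14, 9), (15, 9)]

Answer: [(14, 9), (15, 9)]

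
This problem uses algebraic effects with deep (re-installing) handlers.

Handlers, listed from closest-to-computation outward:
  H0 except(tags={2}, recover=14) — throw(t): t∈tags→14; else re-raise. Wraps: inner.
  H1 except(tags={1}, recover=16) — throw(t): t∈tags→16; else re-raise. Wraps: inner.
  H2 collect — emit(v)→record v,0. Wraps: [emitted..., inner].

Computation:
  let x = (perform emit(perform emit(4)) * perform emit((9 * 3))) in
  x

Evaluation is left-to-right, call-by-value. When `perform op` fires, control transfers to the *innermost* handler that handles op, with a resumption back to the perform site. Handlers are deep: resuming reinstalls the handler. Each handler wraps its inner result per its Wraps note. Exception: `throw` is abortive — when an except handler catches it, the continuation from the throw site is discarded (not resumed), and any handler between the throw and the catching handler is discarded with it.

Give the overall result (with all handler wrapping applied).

Answer: [4, 0, 27, 0]

Step-by-step:
emit(4) @ H2 ⇒ out+=4
emit(0) @ H2 ⇒ out+=0
emit(27) @ H2 ⇒ out+=27
H0 returns 0
H1 returns 0
H2 returns [4, 0, 27, 0]
= [4, 0, 27, 0]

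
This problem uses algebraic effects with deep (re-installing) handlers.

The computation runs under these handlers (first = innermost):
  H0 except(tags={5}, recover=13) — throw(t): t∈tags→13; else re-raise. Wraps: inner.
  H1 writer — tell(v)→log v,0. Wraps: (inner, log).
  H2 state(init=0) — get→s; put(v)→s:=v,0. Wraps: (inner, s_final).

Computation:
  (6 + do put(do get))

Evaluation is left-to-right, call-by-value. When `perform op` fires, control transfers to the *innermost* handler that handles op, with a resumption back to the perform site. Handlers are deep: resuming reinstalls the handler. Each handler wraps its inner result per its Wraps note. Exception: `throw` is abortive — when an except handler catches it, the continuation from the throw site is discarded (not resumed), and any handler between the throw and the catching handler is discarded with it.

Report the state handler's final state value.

Step-by-step:
get @ H2 ⇒ 0
put(0) @ H2 ⇒ s:=0
H0 returns 6
H1 returns (6, ())
H2 returns ((6, ()), 0)
= ((6, ()), 0)

Answer: 0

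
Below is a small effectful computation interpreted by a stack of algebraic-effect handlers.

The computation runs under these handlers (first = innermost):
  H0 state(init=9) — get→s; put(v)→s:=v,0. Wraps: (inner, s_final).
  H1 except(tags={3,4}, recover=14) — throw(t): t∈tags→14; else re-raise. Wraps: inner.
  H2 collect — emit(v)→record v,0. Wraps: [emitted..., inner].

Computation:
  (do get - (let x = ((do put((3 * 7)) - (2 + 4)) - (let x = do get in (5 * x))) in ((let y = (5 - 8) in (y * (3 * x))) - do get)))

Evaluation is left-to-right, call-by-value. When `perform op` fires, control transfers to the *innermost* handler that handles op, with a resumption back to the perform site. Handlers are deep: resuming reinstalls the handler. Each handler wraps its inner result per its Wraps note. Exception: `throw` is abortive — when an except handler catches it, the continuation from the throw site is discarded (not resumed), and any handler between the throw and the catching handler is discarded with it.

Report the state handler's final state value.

Answer: 21

Step-by-step:
get @ H0 ⇒ 9
put(21) @ H0 ⇒ s:=21
get @ H0 ⇒ 21
get @ H0 ⇒ 21
H0 returns (-969, 21)
H1 returns (-969, 21)
H2 returns [(-969, 21)]
= [(-969, 21)]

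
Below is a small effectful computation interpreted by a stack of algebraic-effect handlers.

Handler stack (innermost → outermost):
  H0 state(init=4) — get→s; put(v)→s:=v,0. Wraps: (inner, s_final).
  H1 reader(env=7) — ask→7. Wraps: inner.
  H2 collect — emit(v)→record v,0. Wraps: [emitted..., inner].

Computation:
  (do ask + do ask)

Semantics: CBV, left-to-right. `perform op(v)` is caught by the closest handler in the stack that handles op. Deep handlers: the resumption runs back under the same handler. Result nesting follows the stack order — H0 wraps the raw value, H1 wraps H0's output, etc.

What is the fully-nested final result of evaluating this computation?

Working:
ask @ H1 ⇒ 7
ask @ H1 ⇒ 7
H0 returns (14, 4)
H1 returns (14, 4)
H2 returns [(14, 4)]
= [(14, 4)]

Answer: [(14, 4)]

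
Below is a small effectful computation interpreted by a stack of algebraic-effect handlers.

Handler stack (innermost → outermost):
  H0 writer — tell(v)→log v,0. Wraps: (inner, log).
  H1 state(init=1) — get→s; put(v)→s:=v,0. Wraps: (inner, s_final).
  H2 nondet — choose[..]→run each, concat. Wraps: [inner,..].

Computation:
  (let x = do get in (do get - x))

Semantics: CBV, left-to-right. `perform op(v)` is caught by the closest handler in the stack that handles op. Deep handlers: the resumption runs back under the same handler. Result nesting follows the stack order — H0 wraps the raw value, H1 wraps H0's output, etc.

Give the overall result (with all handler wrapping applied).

Step-by-step:
get @ H1 ⇒ 1
get @ H1 ⇒ 1
H0 returns (0, ())
H1 returns ((0, ()), 1)
H2 returns [((0, ()), 1)]
= [((0, ()), 1)]

Answer: [((0, ()), 1)]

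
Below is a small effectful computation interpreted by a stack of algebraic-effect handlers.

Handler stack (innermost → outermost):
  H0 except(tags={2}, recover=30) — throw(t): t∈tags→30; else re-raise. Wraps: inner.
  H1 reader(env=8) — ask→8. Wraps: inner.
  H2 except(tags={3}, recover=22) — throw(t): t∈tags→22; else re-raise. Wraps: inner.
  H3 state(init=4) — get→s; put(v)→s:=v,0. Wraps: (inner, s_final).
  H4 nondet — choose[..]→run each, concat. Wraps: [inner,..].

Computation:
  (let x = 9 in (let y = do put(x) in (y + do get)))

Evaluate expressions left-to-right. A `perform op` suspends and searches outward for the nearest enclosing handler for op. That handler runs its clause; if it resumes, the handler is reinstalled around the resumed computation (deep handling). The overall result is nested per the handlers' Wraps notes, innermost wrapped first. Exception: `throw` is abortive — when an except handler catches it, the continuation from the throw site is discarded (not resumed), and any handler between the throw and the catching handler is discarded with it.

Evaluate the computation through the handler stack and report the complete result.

Answer: [(9, 9)]

Working:
put(9) @ H3 ⇒ s:=9
get @ H3 ⇒ 9
H0 returns 9
H1 returns 9
H2 returns 9
H3 returns (9, 9)
H4 returns [(9, 9)]
= [(9, 9)]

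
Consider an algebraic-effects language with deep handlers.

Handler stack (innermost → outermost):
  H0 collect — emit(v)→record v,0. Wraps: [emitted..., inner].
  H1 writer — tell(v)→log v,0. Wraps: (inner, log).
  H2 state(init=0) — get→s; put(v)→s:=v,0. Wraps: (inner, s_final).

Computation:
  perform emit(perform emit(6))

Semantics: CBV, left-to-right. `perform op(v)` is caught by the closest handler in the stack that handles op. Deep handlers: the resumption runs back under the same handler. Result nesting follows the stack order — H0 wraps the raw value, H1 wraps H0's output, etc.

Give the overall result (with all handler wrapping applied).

Answer: (([6, 0, 0], ()), 0)

Working:
emit(6) @ H0 ⇒ out+=6
emit(0) @ H0 ⇒ out+=0
H0 returns [6, 0, 0]
H1 returns ([6, 0, 0], ())
H2 returns (([6, 0, 0], ()), 0)
= (([6, 0, 0], ()), 0)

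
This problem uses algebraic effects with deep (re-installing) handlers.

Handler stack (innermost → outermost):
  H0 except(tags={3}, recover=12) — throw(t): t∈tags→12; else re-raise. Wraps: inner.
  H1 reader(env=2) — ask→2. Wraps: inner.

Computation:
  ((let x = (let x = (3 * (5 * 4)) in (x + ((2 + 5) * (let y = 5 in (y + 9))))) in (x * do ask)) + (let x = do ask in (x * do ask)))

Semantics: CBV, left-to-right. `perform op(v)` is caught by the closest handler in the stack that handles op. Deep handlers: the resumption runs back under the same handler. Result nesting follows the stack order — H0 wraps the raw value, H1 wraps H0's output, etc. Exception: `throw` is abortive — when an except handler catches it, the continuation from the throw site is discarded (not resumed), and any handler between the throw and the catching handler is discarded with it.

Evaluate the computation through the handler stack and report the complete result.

Answer: 320

Evaluation trace:
ask @ H1 ⇒ 2
ask @ H1 ⇒ 2
ask @ H1 ⇒ 2
H0 returns 320
H1 returns 320
= 320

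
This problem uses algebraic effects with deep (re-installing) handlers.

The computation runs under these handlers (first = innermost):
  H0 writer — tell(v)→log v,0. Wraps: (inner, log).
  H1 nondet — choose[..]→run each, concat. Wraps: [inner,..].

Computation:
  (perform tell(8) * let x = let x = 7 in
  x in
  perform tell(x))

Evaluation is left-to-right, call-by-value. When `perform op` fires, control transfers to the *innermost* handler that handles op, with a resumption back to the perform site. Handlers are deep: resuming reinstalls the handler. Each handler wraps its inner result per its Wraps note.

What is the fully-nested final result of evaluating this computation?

Answer: [(0, (8, 7))]

Working:
tell(8) @ H0 ⇒ log+=8
tell(7) @ H0 ⇒ log+=7
H0 returns (0, (8, 7))
H1 returns [(0, (8, 7))]
= [(0, (8, 7))]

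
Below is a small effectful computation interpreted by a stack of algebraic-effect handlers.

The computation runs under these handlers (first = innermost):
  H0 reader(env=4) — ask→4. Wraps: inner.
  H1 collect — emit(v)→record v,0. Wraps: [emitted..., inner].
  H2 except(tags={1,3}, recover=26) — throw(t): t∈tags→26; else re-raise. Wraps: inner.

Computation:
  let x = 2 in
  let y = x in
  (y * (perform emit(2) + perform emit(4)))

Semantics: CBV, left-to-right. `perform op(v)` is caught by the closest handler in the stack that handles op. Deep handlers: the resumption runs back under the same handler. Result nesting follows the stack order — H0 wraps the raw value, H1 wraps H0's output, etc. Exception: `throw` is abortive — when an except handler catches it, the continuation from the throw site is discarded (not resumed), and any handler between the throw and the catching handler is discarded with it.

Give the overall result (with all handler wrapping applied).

Answer: [2, 4, 0]

Working:
emit(2) @ H1 ⇒ out+=2
emit(4) @ H1 ⇒ out+=4
H0 returns 0
H1 returns [2, 4, 0]
H2 returns [2, 4, 0]
= [2, 4, 0]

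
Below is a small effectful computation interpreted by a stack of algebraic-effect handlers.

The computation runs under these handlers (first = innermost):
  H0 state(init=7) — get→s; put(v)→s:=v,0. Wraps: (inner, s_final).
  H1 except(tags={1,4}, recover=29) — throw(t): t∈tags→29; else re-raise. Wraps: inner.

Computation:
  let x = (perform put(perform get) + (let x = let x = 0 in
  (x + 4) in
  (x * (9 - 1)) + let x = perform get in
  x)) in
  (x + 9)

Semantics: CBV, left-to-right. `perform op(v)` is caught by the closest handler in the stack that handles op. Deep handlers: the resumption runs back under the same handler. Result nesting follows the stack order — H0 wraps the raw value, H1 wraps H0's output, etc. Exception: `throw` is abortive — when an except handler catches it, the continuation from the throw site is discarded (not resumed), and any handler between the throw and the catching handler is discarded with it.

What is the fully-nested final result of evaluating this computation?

Working:
get @ H0 ⇒ 7
put(7) @ H0 ⇒ s:=7
get @ H0 ⇒ 7
H0 returns (48, 7)
H1 returns (48, 7)
= (48, 7)

Answer: (48, 7)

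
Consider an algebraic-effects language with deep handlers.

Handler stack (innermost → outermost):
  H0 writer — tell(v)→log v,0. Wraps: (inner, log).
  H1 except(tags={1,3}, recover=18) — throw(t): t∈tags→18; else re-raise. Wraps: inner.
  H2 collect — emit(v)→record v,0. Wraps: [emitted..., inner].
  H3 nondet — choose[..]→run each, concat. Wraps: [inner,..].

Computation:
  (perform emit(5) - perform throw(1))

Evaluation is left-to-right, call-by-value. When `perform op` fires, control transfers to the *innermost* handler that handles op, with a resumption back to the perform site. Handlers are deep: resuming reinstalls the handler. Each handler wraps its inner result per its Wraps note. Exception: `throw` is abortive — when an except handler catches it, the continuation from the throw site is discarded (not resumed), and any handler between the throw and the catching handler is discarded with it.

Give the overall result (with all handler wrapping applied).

Working:
emit(5) @ H2 ⇒ out+=5
throw(1) @ H1 caught ⇒ 18
H2 returns [5, 18]
H3 returns [[5, 18]]
= [[5, 18]]

Answer: [[5, 18]]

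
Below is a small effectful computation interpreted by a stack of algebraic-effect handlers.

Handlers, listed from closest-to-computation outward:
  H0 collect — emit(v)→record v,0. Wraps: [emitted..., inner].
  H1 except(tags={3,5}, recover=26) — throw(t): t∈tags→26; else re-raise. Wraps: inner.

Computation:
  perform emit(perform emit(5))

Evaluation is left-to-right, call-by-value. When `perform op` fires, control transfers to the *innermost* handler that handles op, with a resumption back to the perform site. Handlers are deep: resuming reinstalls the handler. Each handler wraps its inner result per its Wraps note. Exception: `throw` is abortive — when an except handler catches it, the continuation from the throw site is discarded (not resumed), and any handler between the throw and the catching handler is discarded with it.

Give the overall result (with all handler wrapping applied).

Evaluation trace:
emit(5) @ H0 ⇒ out+=5
emit(0) @ H0 ⇒ out+=0
H0 returns [5, 0, 0]
H1 returns [5, 0, 0]
= [5, 0, 0]

Answer: [5, 0, 0]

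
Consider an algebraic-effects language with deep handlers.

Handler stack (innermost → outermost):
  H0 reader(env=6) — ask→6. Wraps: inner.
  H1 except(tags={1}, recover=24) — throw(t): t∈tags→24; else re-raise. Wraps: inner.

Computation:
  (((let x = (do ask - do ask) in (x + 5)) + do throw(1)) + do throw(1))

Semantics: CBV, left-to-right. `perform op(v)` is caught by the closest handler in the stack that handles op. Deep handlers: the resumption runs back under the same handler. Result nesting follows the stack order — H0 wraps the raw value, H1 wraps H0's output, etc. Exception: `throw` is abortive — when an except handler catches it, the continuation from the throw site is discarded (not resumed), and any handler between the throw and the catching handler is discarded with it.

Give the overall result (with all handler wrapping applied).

Step-by-step:
ask @ H0 ⇒ 6
ask @ H0 ⇒ 6
throw(1) @ H1 caught ⇒ 24
= 24

Answer: 24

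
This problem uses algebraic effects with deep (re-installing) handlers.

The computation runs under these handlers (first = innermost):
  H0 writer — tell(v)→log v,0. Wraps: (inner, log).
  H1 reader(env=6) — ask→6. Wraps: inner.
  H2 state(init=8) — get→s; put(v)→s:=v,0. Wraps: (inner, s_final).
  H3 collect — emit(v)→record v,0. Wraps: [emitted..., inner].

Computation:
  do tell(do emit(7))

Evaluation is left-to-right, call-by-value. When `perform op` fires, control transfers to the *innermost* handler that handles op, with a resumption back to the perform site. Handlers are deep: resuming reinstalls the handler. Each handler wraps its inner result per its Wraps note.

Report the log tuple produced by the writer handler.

Step-by-step:
emit(7) @ H3 ⇒ out+=7
tell(0) @ H0 ⇒ log+=0
H0 returns (0, (0))
H1 returns (0, (0))
H2 returns ((0, (0)), 8)
H3 returns [7, ((0, (0)), 8)]
= [7, ((0, (0)), 8)]

Answer: (0)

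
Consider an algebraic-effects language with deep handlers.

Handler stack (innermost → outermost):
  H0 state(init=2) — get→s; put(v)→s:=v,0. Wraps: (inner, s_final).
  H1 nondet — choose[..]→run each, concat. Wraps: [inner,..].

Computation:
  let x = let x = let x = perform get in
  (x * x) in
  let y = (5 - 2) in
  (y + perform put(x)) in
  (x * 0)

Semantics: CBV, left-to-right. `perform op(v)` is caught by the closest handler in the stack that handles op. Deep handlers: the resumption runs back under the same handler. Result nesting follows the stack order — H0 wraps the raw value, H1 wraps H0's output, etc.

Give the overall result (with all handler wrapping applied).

Step-by-step:
get @ H0 ⇒ 2
put(4) @ H0 ⇒ s:=4
H0 returns (0, 4)
H1 returns [(0, 4)]
= [(0, 4)]

Answer: [(0, 4)]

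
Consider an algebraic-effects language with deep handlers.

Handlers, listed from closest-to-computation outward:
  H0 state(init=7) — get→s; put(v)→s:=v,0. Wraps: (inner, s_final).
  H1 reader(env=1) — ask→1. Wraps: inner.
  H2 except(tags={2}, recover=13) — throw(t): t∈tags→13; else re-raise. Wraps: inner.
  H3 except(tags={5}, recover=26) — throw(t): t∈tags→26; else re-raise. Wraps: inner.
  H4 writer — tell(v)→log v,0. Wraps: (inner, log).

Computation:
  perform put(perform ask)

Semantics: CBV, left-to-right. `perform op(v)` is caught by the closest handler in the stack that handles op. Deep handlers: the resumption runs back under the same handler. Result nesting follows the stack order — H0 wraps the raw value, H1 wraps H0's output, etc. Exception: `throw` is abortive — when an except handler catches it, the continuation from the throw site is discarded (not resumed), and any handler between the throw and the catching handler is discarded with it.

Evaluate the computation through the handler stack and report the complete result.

Evaluation trace:
ask @ H1 ⇒ 1
put(1) @ H0 ⇒ s:=1
H0 returns (0, 1)
H1 returns (0, 1)
H2 returns (0, 1)
H3 returns (0, 1)
H4 returns ((0, 1), ())
= ((0, 1), ())

Answer: ((0, 1), ())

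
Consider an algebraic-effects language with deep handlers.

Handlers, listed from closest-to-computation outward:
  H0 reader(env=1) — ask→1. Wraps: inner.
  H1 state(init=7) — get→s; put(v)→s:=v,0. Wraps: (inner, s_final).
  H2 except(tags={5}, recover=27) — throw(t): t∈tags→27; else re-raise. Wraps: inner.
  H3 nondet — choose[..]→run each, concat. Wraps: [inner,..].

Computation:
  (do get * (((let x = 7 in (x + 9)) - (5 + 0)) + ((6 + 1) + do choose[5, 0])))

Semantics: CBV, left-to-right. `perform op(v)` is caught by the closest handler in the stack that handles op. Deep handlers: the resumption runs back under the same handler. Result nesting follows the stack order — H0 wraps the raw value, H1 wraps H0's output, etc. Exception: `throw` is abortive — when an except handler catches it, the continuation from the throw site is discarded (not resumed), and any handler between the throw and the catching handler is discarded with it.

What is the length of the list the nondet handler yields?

Evaluation trace:
get @ H1 ⇒ 7
choose[5, 0] @ H3
  branch[0] choose=5:
    H0 returns 161
    H1 returns (161, 7)
    H2 returns (161, 7)
    H3 returns [(161, 7)]
  branch[1] choose=0:
    H0 returns 126
    H1 returns (126, 7)
    H2 returns (126, 7)
    H3 returns [(126, 7)]
= [(161, 7), (126, 7)]

Answer: 2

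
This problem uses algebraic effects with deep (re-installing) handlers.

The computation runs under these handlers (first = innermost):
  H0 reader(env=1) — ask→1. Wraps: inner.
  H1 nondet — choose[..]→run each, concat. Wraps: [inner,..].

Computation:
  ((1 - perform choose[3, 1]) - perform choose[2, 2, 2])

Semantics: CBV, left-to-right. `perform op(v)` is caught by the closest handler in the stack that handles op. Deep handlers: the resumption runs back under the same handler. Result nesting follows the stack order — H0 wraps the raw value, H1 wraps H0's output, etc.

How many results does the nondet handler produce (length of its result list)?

Evaluation trace:
choose[3, 1] @ H1
  branch[0] choose=3:
    choose[2, 2, 2] @ H1
      branch[0] choose=2:
        H0 returns -4
        H1 returns [-4]
      branch[1] choose=2:
        H0 returns -4
        H1 returns [-4]
      branch[2] choose=2:
        H0 returns -4
        H1 returns [-4]
  branch[1] choose=1:
    choose[2, 2, 2] @ H1
      branch[0] choose=2:
        H0 returns -2
        H1 returns [-2]
      branch[1] choose=2:
        H0 returns -2
        H1 returns [-2]
      branch[2] choose=2:
        H0 returns -2
        H1 returns [-2]
= [-4, -4, -4, -2, -2, -2]

Answer: 6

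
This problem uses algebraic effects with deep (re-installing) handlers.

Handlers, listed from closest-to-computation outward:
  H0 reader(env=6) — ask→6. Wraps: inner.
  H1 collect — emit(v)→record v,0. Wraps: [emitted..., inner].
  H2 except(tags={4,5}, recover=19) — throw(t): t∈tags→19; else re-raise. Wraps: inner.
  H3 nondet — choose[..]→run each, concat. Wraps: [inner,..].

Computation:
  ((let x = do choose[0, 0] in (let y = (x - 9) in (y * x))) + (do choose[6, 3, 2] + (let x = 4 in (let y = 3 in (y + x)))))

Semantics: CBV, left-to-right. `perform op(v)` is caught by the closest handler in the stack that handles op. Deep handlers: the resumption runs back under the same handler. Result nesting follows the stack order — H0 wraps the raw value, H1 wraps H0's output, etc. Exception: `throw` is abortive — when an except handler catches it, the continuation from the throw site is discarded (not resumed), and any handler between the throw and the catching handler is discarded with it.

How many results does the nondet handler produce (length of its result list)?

Answer: 6

Working:
choose[0, 0] @ H3
  branch[0] choose=0:
    choose[6, 3, 2] @ H3
      branch[0] choose=6:
        H0 returns 13
        H1 returns [13]
        H2 returns [13]
        H3 returns [[13]]
      branch[1] choose=3:
        H0 returns 10
        H1 returns [10]
        H2 returns [10]
        H3 returns [[10]]
      branch[2] choose=2:
        H0 returns 9
        H1 returns [9]
        H2 returns [9]
        H3 returns [[9]]
  branch[1] choose=0:
    choose[6, 3, 2] @ H3
      branch[0] choose=6:
        H0 returns 13
        H1 returns [13]
        H2 returns [13]
        H3 returns [[13]]
      branch[1] choose=3:
        H0 returns 10
        H1 returns [10]
        H2 returns [10]
        H3 returns [[10]]
      branch[2] choose=2:
        H0 returns 9
        H1 returns [9]
        H2 returns [9]
        H3 returns [[9]]
= [[13], [10], [9], [13], [10], [9]]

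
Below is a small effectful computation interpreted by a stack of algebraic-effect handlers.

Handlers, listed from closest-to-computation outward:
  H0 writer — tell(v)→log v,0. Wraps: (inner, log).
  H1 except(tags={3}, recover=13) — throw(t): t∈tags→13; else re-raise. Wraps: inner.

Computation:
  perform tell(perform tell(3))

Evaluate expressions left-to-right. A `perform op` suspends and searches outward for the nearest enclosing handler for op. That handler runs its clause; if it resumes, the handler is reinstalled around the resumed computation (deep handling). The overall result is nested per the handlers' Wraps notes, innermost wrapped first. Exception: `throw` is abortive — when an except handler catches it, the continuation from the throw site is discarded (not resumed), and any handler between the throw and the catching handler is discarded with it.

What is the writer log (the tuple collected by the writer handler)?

Working:
tell(3) @ H0 ⇒ log+=3
tell(0) @ H0 ⇒ log+=0
H0 returns (0, (3, 0))
H1 returns (0, (3, 0))
= (0, (3, 0))

Answer: (3, 0)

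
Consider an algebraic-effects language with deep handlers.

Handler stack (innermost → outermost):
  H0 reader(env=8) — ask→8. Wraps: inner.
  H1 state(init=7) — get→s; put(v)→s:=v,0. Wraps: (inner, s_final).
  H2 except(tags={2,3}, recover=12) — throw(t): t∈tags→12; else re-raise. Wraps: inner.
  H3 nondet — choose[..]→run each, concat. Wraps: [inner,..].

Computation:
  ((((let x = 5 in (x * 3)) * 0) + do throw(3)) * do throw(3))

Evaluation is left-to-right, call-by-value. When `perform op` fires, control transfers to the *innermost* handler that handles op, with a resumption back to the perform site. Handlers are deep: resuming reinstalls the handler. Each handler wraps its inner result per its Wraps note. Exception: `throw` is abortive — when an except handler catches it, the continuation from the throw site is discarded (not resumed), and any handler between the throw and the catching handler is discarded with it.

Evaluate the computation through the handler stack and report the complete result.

Answer: [12]

Evaluation trace:
throw(3) @ H2 caught ⇒ 12
H3 returns [12]
= [12]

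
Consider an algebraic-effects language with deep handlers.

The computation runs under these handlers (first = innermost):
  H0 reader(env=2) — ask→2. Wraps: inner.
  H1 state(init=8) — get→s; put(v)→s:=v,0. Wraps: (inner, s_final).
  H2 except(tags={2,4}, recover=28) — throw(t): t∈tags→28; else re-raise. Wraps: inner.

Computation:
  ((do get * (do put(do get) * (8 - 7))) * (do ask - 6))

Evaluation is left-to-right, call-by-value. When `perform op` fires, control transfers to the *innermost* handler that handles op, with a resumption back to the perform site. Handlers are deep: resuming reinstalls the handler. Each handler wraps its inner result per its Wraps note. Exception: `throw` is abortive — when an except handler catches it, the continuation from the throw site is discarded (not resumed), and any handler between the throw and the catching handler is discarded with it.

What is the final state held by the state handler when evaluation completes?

Answer: 8

Evaluation trace:
get @ H1 ⇒ 8
get @ H1 ⇒ 8
put(8) @ H1 ⇒ s:=8
ask @ H0 ⇒ 2
H0 returns 0
H1 returns (0, 8)
H2 returns (0, 8)
= (0, 8)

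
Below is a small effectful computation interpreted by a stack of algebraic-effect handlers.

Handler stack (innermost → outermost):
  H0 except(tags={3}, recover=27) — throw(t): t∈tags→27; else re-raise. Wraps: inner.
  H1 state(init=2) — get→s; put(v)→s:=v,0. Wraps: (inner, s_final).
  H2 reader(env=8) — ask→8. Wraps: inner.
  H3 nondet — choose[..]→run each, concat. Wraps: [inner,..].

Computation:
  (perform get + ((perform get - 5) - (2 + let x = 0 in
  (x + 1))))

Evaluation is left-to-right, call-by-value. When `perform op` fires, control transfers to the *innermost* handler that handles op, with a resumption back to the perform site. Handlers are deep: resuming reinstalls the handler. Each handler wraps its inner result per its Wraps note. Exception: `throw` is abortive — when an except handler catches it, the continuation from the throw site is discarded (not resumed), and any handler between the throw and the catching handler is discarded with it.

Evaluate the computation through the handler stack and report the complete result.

Answer: [(-4, 2)]

Step-by-step:
get @ H1 ⇒ 2
get @ H1 ⇒ 2
H0 returns -4
H1 returns (-4, 2)
H2 returns (-4, 2)
H3 returns [(-4, 2)]
= [(-4, 2)]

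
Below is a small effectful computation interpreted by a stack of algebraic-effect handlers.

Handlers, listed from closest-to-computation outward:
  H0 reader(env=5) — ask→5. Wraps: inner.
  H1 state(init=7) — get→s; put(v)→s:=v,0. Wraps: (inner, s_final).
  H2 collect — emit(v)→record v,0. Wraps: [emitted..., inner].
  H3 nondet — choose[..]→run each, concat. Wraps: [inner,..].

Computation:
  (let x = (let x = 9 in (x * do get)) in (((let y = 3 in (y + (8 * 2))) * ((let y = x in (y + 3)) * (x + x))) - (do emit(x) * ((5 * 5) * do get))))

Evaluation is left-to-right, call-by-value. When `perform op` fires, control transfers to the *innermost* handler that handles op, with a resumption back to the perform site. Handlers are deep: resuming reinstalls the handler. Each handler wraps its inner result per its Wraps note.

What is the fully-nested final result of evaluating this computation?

Evaluation trace:
get @ H1 ⇒ 7
emit(63) @ H2 ⇒ out+=63
get @ H1 ⇒ 7
H0 returns 158004
H1 returns (158004, 7)
H2 returns [63, (158004, 7)]
H3 returns [[63, (158004, 7)]]
= [[63, (158004, 7)]]

Answer: [[63, (158004, 7)]]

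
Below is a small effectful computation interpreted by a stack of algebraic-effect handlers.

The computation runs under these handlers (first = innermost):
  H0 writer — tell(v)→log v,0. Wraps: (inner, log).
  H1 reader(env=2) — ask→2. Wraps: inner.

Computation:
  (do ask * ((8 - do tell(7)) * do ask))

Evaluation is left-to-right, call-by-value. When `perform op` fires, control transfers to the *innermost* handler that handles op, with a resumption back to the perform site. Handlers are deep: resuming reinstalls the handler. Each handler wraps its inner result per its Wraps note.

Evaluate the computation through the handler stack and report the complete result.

Working:
ask @ H1 ⇒ 2
tell(7) @ H0 ⇒ log+=7
ask @ H1 ⇒ 2
H0 returns (32, (7))
H1 returns (32, (7))
= (32, (7))

Answer: (32, (7))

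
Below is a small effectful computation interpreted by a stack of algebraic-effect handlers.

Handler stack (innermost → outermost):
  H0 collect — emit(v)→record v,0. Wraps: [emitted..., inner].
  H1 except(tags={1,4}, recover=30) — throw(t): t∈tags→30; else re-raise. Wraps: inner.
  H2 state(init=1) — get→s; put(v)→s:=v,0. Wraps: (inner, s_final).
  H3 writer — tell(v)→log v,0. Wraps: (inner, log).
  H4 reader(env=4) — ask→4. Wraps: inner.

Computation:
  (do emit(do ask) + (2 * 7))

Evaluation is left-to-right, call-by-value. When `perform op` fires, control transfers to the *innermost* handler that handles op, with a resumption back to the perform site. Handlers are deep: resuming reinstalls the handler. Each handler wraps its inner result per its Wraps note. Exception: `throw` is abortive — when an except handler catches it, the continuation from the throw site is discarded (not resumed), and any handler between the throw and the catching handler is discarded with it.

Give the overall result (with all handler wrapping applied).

Working:
ask @ H4 ⇒ 4
emit(4) @ H0 ⇒ out+=4
H0 returns [4, 14]
H1 returns [4, 14]
H2 returns ([4, 14], 1)
H3 returns (([4, 14], 1), ())
H4 returns (([4, 14], 1), ())
= (([4, 14], 1), ())

Answer: (([4, 14], 1), ())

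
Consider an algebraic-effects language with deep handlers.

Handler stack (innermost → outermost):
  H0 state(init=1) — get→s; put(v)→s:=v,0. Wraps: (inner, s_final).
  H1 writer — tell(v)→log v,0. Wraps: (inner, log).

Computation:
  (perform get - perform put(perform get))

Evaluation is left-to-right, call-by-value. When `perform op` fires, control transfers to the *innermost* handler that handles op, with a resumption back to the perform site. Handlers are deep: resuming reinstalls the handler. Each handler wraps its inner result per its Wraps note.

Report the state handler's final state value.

Answer: 1

Step-by-step:
get @ H0 ⇒ 1
get @ H0 ⇒ 1
put(1) @ H0 ⇒ s:=1
H0 returns (1, 1)
H1 returns ((1, 1), ())
= ((1, 1), ())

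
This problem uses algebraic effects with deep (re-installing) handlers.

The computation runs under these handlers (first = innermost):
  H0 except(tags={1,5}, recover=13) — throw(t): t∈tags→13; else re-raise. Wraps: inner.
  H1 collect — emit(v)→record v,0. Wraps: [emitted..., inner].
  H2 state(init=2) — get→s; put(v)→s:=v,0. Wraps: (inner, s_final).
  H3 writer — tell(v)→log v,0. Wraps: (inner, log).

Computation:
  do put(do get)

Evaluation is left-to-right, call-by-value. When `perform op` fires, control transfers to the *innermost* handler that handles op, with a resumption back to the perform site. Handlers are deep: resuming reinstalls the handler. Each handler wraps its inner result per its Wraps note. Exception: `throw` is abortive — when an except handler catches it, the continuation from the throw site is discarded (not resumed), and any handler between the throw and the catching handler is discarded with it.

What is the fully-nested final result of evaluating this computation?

Answer: (([0], 2), ())

Working:
get @ H2 ⇒ 2
put(2) @ H2 ⇒ s:=2
H0 returns 0
H1 returns [0]
H2 returns ([0], 2)
H3 returns (([0], 2), ())
= (([0], 2), ())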